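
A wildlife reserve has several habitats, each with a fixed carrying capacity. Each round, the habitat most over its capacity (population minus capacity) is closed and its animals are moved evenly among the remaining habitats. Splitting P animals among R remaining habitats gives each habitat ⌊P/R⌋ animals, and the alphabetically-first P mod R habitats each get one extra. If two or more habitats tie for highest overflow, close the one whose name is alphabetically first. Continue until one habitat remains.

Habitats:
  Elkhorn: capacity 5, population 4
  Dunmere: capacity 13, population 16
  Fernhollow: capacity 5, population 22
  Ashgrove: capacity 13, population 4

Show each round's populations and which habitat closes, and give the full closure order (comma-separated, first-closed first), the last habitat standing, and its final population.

Round 1: Ashgrove=4 Dunmere=16 Elkhorn=4 Fernhollow=22 → close Fernhollow (overflow 17)
  22÷3 = 7 each, +1 to first 1
Round 2: Ashgrove=12 Dunmere=23 Elkhorn=11 → close Dunmere (overflow 10)
  23÷2 = 11 each, +1 to first 1
Round 3: Ashgrove=24 Elkhorn=22 → close Elkhorn (overflow 17)
  22÷1 = 22 each, +1 to first 0

Closure order: Fernhollow, Dunmere, Elkhorn
Last habitat: Ashgrove with 46 animals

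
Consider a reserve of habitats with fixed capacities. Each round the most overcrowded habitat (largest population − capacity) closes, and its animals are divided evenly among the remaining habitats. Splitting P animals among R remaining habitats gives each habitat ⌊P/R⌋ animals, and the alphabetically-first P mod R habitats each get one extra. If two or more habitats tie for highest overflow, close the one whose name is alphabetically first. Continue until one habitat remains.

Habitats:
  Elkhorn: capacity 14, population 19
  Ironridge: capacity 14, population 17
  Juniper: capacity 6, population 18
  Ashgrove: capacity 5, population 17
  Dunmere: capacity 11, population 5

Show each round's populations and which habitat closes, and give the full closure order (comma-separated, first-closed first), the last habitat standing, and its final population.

Round 1: Ashgrove=17 Dunmere=5 Elkhorn=19 Ironridge=17 Juniper=18 → close Ashgrove (overflow 12)
  17÷4 = 4 each, +1 to first 1
Round 2: Dunmere=10 Elkhorn=23 Ironridge=21 Juniper=22 → close Juniper (overflow 16)
  22÷3 = 7 each, +1 to first 1
Round 3: Dunmere=18 Elkhorn=30 Ironridge=28 → close Elkhorn (overflow 16)
  30÷2 = 15 each, +1 to first 0
Round 4: Dunmere=33 Ironridge=43 → close Ironridge (overflow 29)
  43÷1 = 43 each, +1 to first 0

Closure order: Ashgrove, Juniper, Elkhorn, Ironridge
Last habitat: Dunmere with 76 animals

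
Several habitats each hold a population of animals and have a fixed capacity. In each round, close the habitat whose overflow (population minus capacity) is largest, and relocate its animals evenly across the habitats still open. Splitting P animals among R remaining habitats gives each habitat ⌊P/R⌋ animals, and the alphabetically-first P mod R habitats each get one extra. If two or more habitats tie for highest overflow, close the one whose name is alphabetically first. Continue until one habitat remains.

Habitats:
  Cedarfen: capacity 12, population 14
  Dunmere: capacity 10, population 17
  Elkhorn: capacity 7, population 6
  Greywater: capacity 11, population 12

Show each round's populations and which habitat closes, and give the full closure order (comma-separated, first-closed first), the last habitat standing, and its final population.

Closure order: Dunmere, Cedarfen, Greywater
Last habitat: Elkhorn with 49 animals

Round 1: Cedarfen=14 Dunmere=17 Elkhorn=6 Greywater=12 → close Dunmere (overflow 7)
  17÷3 = 5 each, +1 to first 2
Round 2: Cedarfen=20 Elkhorn=12 Greywater=17 → close Cedarfen (overflow 8)
  20÷2 = 10 each, +1 to first 0
Round 3: Elkhorn=22 Greywater=27 → close Greywater (overflow 16)
  27÷1 = 27 each, +1 to first 0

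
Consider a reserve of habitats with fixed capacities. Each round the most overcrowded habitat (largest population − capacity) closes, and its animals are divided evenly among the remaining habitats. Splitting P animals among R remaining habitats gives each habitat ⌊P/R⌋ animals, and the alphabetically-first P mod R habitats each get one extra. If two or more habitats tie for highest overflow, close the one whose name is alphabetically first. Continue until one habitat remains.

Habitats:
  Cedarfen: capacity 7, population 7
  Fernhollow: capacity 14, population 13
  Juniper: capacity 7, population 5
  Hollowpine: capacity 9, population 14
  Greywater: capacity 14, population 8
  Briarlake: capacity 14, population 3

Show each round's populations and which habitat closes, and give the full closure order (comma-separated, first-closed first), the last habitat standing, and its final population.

Closure order: Hollowpine, Cedarfen, Fernhollow, Juniper, Greywater
Last habitat: Briarlake with 50 animals

Round 1: Briarlake=3 Cedarfen=7 Fernhollow=13 Greywater=8 Hollowpine=14 Juniper=5 → close Hollowpine (overflow 5)
  14÷5 = 2 each, +1 to first 4
Round 2: Briarlake=6 Cedarfen=10 Fernhollow=16 Greywater=11 Juniper=7 → close Cedarfen (overflow 3)
  10÷4 = 2 each, +1 to first 2
Round 3: Briarlake=9 Fernhollow=19 Greywater=13 Juniper=9 → close Fernhollow (overflow 5)
  19÷3 = 6 each, +1 to first 1
Round 4: Briarlake=16 Greywater=19 Juniper=15 → close Juniper (overflow 8)
  15÷2 = 7 each, +1 to first 1
Round 5: Briarlake=24 Greywater=26 → close Greywater (overflow 12)
  26÷1 = 26 each, +1 to first 0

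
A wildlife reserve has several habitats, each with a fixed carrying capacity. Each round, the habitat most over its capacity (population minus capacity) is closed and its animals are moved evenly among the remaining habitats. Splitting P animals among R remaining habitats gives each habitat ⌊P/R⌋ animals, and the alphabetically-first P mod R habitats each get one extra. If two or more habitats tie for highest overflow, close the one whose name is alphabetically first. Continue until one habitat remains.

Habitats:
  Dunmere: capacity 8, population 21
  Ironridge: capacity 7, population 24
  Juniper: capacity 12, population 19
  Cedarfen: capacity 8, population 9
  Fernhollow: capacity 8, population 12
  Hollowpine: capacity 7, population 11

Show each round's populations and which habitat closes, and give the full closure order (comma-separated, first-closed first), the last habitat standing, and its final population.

Round 1: Cedarfen=9 Dunmere=21 Fernhollow=12 Hollowpine=11 Ironridge=24 Juniper=19 → close Ironridge (overflow 17)
  24÷5 = 4 each, +1 to first 4
Round 2: Cedarfen=14 Dunmere=26 Fernhollow=17 Hollowpine=16 Juniper=23 → close Dunmere (overflow 18)
  26÷4 = 6 each, +1 to first 2
Round 3: Cedarfen=21 Fernhollow=24 Hollowpine=22 Juniper=29 → close Juniper (overflow 17)
  29÷3 = 9 each, +1 to first 2
Round 4: Cedarfen=31 Fernhollow=34 Hollowpine=31 → close Fernhollow (overflow 26)
  34÷2 = 17 each, +1 to first 0
Round 5: Cedarfen=48 Hollowpine=48 → close Hollowpine (overflow 41)
  48÷1 = 48 each, +1 to first 0

Closure order: Ironridge, Dunmere, Juniper, Fernhollow, Hollowpine
Last habitat: Cedarfen with 96 animals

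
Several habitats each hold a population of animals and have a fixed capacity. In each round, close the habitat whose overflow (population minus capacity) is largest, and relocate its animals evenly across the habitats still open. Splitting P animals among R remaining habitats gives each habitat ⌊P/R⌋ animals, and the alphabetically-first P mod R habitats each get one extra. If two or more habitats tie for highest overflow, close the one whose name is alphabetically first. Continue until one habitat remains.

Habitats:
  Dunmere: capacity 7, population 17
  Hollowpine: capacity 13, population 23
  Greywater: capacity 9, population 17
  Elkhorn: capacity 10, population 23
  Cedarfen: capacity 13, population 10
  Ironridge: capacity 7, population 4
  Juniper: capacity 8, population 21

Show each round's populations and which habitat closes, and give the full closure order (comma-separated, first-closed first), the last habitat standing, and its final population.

Closure order: Elkhorn, Juniper, Dunmere, Hollowpine, Greywater, Cedarfen
Last habitat: Ironridge with 115 animals

Round 1: Cedarfen=10 Dunmere=17 Elkhorn=23 Greywater=17 Hollowpine=23 Ironridge=4 Juniper=21 → close Elkhorn (overflow 13)
  23÷6 = 3 each, +1 to first 5
Round 2: Cedarfen=14 Dunmere=21 Greywater=21 Hollowpine=27 Ironridge=8 Juniper=24 → close Juniper (overflow 16)
  24÷5 = 4 each, +1 to first 4
Round 3: Cedarfen=19 Dunmere=26 Greywater=26 Hollowpine=32 Ironridge=12 → close Dunmere (overflow 19)
  26÷4 = 6 each, +1 to first 2
Round 4: Cedarfen=26 Greywater=33 Hollowpine=38 Ironridge=18 → close Hollowpine (overflow 25)
  38÷3 = 12 each, +1 to first 2
Round 5: Cedarfen=39 Greywater=46 Ironridge=30 → close Greywater (overflow 37)
  46÷2 = 23 each, +1 to first 0
Round 6: Cedarfen=62 Ironridge=53 → close Cedarfen (overflow 49)
  62÷1 = 62 each, +1 to first 0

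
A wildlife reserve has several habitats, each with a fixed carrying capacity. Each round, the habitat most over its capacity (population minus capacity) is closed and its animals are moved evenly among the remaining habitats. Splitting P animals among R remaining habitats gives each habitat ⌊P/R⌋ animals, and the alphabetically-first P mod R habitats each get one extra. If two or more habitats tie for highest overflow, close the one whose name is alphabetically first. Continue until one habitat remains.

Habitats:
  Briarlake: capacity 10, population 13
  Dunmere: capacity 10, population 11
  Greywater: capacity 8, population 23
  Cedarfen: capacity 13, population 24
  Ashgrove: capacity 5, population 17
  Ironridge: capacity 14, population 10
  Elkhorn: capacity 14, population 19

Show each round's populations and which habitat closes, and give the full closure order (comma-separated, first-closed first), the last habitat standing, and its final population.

Round 1: Ashgrove=17 Briarlake=13 Cedarfen=24 Dunmere=11 Elkhorn=19 Greywater=23 Ironridge=10 → close Greywater (overflow 15)
  23÷6 = 3 each, +1 to first 5
Round 2: Ashgrove=21 Briarlake=17 Cedarfen=28 Dunmere=15 Elkhorn=23 Ironridge=13 → close Ashgrove (overflow 16)
  21÷5 = 4 each, +1 to first 1
Round 3: Briarlake=22 Cedarfen=32 Dunmere=19 Elkhorn=27 Ironridge=17 → close Cedarfen (overflow 19)
  32÷4 = 8 each, +1 to first 0
Round 4: Briarlake=30 Dunmere=27 Elkhorn=35 Ironridge=25 → close Elkhorn (overflow 21)
  35÷3 = 11 each, +1 to first 2
Round 5: Briarlake=42 Dunmere=39 Ironridge=36 → close Briarlake (overflow 32)
  42÷2 = 21 each, +1 to first 0
Round 6: Dunmere=60 Ironridge=57 → close Dunmere (overflow 50)
  60÷1 = 60 each, +1 to first 0

Closure order: Greywater, Ashgrove, Cedarfen, Elkhorn, Briarlake, Dunmere
Last habitat: Ironridge with 117 animals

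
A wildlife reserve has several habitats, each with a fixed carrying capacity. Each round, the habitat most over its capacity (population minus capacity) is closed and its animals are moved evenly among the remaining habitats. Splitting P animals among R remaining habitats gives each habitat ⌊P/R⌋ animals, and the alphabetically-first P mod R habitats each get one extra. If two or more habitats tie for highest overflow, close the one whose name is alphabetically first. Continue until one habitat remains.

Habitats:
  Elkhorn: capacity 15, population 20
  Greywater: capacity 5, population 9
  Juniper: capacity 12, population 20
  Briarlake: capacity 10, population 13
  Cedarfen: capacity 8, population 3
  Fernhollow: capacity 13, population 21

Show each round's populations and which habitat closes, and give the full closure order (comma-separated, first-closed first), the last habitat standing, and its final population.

Round 1: Briarlake=13 Cedarfen=3 Elkhorn=20 Fernhollow=21 Greywater=9 Juniper=20 → close Fernhollow (overflow 8)
  21÷5 = 4 each, +1 to first 1
Round 2: Briarlake=18 Cedarfen=7 Elkhorn=24 Greywater=13 Juniper=24 → close Juniper (overflow 12)
  24÷4 = 6 each, +1 to first 0
Round 3: Briarlake=24 Cedarfen=13 Elkhorn=30 Greywater=19 → close Elkhorn (overflow 15)
  30÷3 = 10 each, +1 to first 0
Round 4: Briarlake=34 Cedarfen=23 Greywater=29 → close Briarlake (overflow 24)
  34÷2 = 17 each, +1 to first 0
Round 5: Cedarfen=40 Greywater=46 → close Greywater (overflow 41)
  46÷1 = 46 each, +1 to first 0

Closure order: Fernhollow, Juniper, Elkhorn, Briarlake, Greywater
Last habitat: Cedarfen with 86 animals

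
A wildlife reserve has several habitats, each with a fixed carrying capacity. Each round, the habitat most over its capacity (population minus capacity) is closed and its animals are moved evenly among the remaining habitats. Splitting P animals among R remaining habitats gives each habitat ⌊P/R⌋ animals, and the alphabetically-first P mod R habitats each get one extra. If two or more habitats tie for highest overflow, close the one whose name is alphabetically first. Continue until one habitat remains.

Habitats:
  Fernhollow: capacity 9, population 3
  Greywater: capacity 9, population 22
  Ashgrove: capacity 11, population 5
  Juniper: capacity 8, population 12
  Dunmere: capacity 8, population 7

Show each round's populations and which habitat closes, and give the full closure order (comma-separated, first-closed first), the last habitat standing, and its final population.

Round 1: Ashgrove=5 Dunmere=7 Fernhollow=3 Greywater=22 Juniper=12 → close Greywater (overflow 13)
  22÷4 = 5 each, +1 to first 2
Round 2: Ashgrove=11 Dunmere=13 Fernhollow=8 Juniper=17 → close Juniper (overflow 9)
  17÷3 = 5 each, +1 to first 2
Round 3: Ashgrove=17 Dunmere=19 Fernhollow=13 → close Dunmere (overflow 11)
  19÷2 = 9 each, +1 to first 1
Round 4: Ashgrove=27 Fernhollow=22 → close Ashgrove (overflow 16)
  27÷1 = 27 each, +1 to first 0

Closure order: Greywater, Juniper, Dunmere, Ashgrove
Last habitat: Fernhollow with 49 animals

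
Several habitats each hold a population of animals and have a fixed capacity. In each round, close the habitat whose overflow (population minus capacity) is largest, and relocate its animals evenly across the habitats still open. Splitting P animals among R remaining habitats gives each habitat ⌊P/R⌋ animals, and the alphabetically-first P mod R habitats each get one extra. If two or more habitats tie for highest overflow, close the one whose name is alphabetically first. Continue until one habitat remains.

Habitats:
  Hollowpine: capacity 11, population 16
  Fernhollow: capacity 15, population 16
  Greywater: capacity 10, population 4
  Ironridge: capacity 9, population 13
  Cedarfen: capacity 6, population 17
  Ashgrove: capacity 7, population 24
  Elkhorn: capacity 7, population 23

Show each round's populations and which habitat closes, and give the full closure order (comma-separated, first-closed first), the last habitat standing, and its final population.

Round 1: Ashgrove=24 Cedarfen=17 Elkhorn=23 Fernhollow=16 Greywater=4 Hollowpine=16 Ironridge=13 → close Ashgrove (overflow 17)
  24÷6 = 4 each, +1 to first 0
Round 2: Cedarfen=21 Elkhorn=27 Fernhollow=20 Greywater=8 Hollowpine=20 Ironridge=17 → close Elkhorn (overflow 20)
  27÷5 = 5 each, +1 to first 2
Round 3: Cedarfen=27 Fernhollow=26 Greywater=13 Hollowpine=25 Ironridge=22 → close Cedarfen (overflow 21)
  27÷4 = 6 each, +1 to first 3
Round 4: Fernhollow=33 Greywater=20 Hollowpine=32 Ironridge=28 → close Hollowpine (overflow 21)
  32÷3 = 10 each, +1 to first 2
Round 5: Fernhollow=44 Greywater=31 Ironridge=38 → close Fernhollow (overflow 29)
  44÷2 = 22 each, +1 to first 0
Round 6: Greywater=53 Ironridge=60 → close Ironridge (overflow 51)
  60÷1 = 60 each, +1 to first 0

Closure order: Ashgrove, Elkhorn, Cedarfen, Hollowpine, Fernhollow, Ironridge
Last habitat: Greywater with 113 animals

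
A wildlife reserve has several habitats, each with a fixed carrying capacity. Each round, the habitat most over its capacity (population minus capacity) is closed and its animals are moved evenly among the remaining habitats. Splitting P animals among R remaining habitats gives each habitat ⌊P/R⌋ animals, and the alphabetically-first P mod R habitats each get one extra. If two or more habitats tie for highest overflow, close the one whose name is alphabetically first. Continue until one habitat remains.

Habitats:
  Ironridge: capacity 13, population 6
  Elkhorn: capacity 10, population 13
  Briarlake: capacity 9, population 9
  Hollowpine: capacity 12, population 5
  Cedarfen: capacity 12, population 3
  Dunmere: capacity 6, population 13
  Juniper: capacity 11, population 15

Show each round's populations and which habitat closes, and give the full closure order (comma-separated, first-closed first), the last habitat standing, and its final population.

Closure order: Dunmere, Juniper, Elkhorn, Briarlake, Cedarfen, Hollowpine
Last habitat: Ironridge with 64 animals

Round 1: Briarlake=9 Cedarfen=3 Dunmere=13 Elkhorn=13 Hollowpine=5 Ironridge=6 Juniper=15 → close Dunmere (overflow 7)
  13÷6 = 2 each, +1 to first 1
Round 2: Briarlake=12 Cedarfen=5 Elkhorn=15 Hollowpine=7 Ironridge=8 Juniper=17 → close Juniper (overflow 6)
  17÷5 = 3 each, +1 to first 2
Round 3: Briarlake=16 Cedarfen=9 Elkhorn=18 Hollowpine=10 Ironridge=11 → close Elkhorn (overflow 8)
  18÷4 = 4 each, +1 to first 2
Round 4: Briarlake=21 Cedarfen=14 Hollowpine=14 Ironridge=15 → close Briarlake (overflow 12)
  21÷3 = 7 each, +1 to first 0
Round 5: Cedarfen=21 Hollowpine=21 Ironridge=22 → close Cedarfen (overflow 9)
  21÷2 = 10 each, +1 to first 1
Round 6: Hollowpine=32 Ironridge=32 → close Hollowpine (overflow 20)
  32÷1 = 32 each, +1 to first 0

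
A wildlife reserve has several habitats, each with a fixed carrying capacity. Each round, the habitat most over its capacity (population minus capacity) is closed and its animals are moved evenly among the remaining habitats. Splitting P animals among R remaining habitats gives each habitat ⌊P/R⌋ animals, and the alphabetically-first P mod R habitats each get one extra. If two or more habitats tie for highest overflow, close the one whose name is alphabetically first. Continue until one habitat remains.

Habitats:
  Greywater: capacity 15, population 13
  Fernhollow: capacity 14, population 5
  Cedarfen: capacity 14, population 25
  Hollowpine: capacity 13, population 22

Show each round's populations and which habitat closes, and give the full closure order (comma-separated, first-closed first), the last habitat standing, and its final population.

Closure order: Cedarfen, Hollowpine, Greywater
Last habitat: Fernhollow with 65 animals

Round 1: Cedarfen=25 Fernhollow=5 Greywater=13 Hollowpine=22 → close Cedarfen (overflow 11)
  25÷3 = 8 each, +1 to first 1
Round 2: Fernhollow=14 Greywater=21 Hollowpine=30 → close Hollowpine (overflow 17)
  30÷2 = 15 each, +1 to first 0
Round 3: Fernhollow=29 Greywater=36 → close Greywater (overflow 21)
  36÷1 = 36 each, +1 to first 0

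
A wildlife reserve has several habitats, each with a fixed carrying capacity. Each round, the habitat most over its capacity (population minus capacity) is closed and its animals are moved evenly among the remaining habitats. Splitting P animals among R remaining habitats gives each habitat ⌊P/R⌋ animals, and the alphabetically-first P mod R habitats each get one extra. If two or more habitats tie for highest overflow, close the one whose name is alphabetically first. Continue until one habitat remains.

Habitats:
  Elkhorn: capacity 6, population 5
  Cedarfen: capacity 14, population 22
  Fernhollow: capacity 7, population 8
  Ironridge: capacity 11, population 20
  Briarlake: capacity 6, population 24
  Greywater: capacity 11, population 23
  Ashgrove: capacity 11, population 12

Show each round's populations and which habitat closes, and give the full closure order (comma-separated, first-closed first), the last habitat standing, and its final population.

Closure order: Briarlake, Greywater, Cedarfen, Ironridge, Ashgrove, Fernhollow
Last habitat: Elkhorn with 114 animals

Round 1: Ashgrove=12 Briarlake=24 Cedarfen=22 Elkhorn=5 Fernhollow=8 Greywater=23 Ironridge=20 → close Briarlake (overflow 18)
  24÷6 = 4 each, +1 to first 0
Round 2: Ashgrove=16 Cedarfen=26 Elkhorn=9 Fernhollow=12 Greywater=27 Ironridge=24 → close Greywater (overflow 16)
  27÷5 = 5 each, +1 to first 2
Round 3: Ashgrove=22 Cedarfen=32 Elkhorn=14 Fernhollow=17 Ironridge=29 → close Cedarfen (overflow 18)
  32÷4 = 8 each, +1 to first 0
Round 4: Ashgrove=30 Elkhorn=22 Fernhollow=25 Ironridge=37 → close Ironridge (overflow 26)
  37÷3 = 12 each, +1 to first 1
Round 5: Ashgrove=43 Elkhorn=34 Fernhollow=37 → close Ashgrove (overflow 32)
  43÷2 = 21 each, +1 to first 1
Round 6: Elkhorn=56 Fernhollow=58 → close Fernhollow (overflow 51)
  58÷1 = 58 each, +1 to first 0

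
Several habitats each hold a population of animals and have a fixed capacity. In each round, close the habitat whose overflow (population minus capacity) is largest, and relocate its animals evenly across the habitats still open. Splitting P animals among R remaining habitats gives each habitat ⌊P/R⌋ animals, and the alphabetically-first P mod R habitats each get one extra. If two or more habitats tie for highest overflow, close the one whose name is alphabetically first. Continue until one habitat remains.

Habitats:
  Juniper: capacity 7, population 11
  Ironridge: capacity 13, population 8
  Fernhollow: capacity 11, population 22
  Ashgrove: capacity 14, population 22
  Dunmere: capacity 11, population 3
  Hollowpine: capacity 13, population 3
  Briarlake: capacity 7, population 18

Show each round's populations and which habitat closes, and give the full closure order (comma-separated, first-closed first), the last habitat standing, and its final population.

Closure order: Briarlake, Fernhollow, Ashgrove, Juniper, Ironridge, Dunmere
Last habitat: Hollowpine with 87 animals

Round 1: Ashgrove=22 Briarlake=18 Dunmere=3 Fernhollow=22 Hollowpine=3 Ironridge=8 Juniper=11 → close Briarlake (overflow 11)
  18÷6 = 3 each, +1 to first 0
Round 2: Ashgrove=25 Dunmere=6 Fernhollow=25 Hollowpine=6 Ironridge=11 Juniper=14 → close Fernhollow (overflow 14)
  25÷5 = 5 each, +1 to first 0
Round 3: Ashgrove=30 Dunmere=11 Hollowpine=11 Ironridge=16 Juniper=19 → close Ashgrove (overflow 16)
  30÷4 = 7 each, +1 to first 2
Round 4: Dunmere=19 Hollowpine=19 Ironridge=23 Juniper=26 → close Juniper (overflow 19)
  26÷3 = 8 each, +1 to first 2
Round 5: Dunmere=28 Hollowpine=28 Ironridge=31 → close Ironridge (overflow 18)
  31÷2 = 15 each, +1 to first 1
Round 6: Dunmere=44 Hollowpine=43 → close Dunmere (overflow 33)
  44÷1 = 44 each, +1 to first 0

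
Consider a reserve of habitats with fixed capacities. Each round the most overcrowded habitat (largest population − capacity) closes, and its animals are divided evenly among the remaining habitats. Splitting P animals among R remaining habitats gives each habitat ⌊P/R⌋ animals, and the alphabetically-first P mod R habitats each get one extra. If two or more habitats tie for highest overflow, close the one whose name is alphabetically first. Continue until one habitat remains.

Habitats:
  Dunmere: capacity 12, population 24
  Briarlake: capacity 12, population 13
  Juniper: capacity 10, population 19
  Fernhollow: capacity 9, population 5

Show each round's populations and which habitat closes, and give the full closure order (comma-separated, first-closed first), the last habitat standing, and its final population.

Closure order: Dunmere, Juniper, Briarlake
Last habitat: Fernhollow with 61 animals

Round 1: Briarlake=13 Dunmere=24 Fernhollow=5 Juniper=19 → close Dunmere (overflow 12)
  24÷3 = 8 each, +1 to first 0
Round 2: Briarlake=21 Fernhollow=13 Juniper=27 → close Juniper (overflow 17)
  27÷2 = 13 each, +1 to first 1
Round 3: Briarlake=35 Fernhollow=26 → close Briarlake (overflow 23)
  35÷1 = 35 each, +1 to first 0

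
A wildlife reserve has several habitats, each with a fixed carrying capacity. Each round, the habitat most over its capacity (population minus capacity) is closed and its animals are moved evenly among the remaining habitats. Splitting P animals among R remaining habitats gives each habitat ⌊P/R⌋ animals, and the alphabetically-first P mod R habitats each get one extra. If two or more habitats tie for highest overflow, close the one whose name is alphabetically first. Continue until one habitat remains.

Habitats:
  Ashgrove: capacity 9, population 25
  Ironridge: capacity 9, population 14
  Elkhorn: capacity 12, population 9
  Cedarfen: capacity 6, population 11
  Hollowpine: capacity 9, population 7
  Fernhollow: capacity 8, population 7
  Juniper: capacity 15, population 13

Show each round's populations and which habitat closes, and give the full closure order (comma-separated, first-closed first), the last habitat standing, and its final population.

Closure order: Ashgrove, Cedarfen, Ironridge, Elkhorn, Fernhollow, Hollowpine
Last habitat: Juniper with 86 animals

Round 1: Ashgrove=25 Cedarfen=11 Elkhorn=9 Fernhollow=7 Hollowpine=7 Ironridge=14 Juniper=13 → close Ashgrove (overflow 16)
  25÷6 = 4 each, +1 to first 1
Round 2: Cedarfen=16 Elkhorn=13 Fernhollow=11 Hollowpine=11 Ironridge=18 Juniper=17 → close Cedarfen (overflow 10)
  16÷5 = 3 each, +1 to first 1
Round 3: Elkhorn=17 Fernhollow=14 Hollowpine=14 Ironridge=21 Juniper=20 → close Ironridge (overflow 12)
  21÷4 = 5 each, +1 to first 1
Round 4: Elkhorn=23 Fernhollow=19 Hollowpine=19 Juniper=25 → close Elkhorn (overflow 11)
  23÷3 = 7 each, +1 to first 2
Round 5: Fernhollow=27 Hollowpine=27 Juniper=32 → close Fernhollow (overflow 19)
  27÷2 = 13 each, +1 to first 1
Round 6: Hollowpine=41 Juniper=45 → close Hollowpine (overflow 32)
  41÷1 = 41 each, +1 to first 0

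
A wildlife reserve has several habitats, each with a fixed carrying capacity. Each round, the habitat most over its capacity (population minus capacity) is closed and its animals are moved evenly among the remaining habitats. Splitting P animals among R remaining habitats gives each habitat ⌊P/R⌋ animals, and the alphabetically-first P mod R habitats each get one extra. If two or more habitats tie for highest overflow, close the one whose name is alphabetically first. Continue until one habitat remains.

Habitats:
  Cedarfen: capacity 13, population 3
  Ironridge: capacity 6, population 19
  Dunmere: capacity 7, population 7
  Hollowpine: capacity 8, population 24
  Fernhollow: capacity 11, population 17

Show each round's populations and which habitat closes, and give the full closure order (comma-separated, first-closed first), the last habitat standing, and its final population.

Round 1: Cedarfen=3 Dunmere=7 Fernhollow=17 Hollowpine=24 Ironridge=19 → close Hollowpine (overflow 16)
  24÷4 = 6 each, +1 to first 0
Round 2: Cedarfen=9 Dunmere=13 Fernhollow=23 Ironridge=25 → close Ironridge (overflow 19)
  25÷3 = 8 each, +1 to first 1
Round 3: Cedarfen=18 Dunmere=21 Fernhollow=31 → close Fernhollow (overflow 20)
  31÷2 = 15 each, +1 to first 1
Round 4: Cedarfen=34 Dunmere=36 → close Dunmere (overflow 29)
  36÷1 = 36 each, +1 to first 0

Closure order: Hollowpine, Ironridge, Fernhollow, Dunmere
Last habitat: Cedarfen with 70 animals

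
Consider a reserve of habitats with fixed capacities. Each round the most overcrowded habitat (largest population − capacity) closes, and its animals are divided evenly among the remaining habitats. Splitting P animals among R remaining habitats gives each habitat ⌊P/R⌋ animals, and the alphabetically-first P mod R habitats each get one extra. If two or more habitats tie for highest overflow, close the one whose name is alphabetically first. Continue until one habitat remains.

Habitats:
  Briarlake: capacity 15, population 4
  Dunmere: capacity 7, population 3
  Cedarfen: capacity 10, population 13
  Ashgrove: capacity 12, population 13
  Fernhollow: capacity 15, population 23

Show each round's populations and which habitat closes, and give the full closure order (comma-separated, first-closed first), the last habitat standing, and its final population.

Round 1: Ashgrove=13 Briarlake=4 Cedarfen=13 Dunmere=3 Fernhollow=23 → close Fernhollow (overflow 8)
  23÷4 = 5 each, +1 to first 3
Round 2: Ashgrove=19 Briarlake=10 Cedarfen=19 Dunmere=8 → close Cedarfen (overflow 9)
  19÷3 = 6 each, +1 to first 1
Round 3: Ashgrove=26 Briarlake=16 Dunmere=14 → close Ashgrove (overflow 14)
  26÷2 = 13 each, +1 to first 0
Round 4: Briarlake=29 Dunmere=27 → close Dunmere (overflow 20)
  27÷1 = 27 each, +1 to first 0

Closure order: Fernhollow, Cedarfen, Ashgrove, Dunmere
Last habitat: Briarlake with 56 animals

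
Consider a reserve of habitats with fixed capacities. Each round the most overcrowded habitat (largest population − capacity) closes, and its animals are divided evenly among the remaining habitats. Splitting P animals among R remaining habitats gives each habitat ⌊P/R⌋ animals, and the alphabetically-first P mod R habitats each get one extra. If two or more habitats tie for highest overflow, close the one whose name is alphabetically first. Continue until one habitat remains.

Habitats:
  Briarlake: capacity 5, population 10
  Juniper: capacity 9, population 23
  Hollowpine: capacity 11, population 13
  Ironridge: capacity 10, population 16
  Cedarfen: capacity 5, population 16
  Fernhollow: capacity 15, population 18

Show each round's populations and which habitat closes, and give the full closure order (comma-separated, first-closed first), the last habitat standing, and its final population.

Round 1: Briarlake=10 Cedarfen=16 Fernhollow=18 Hollowpine=13 Ironridge=16 Juniper=23 → close Juniper (overflow 14)
  23÷5 = 4 each, +1 to first 3
Round 2: Briarlake=15 Cedarfen=21 Fernhollow=23 Hollowpine=17 Ironridge=20 → close Cedarfen (overflow 16)
  21÷4 = 5 each, +1 to first 1
Round 3: Briarlake=21 Fernhollow=28 Hollowpine=22 Ironridge=25 → close Briarlake (overflow 16)
  21÷3 = 7 each, +1 to first 0
Round 4: Fernhollow=35 Hollowpine=29 Ironridge=32 → close Ironridge (overflow 22)
  32÷2 = 16 each, +1 to first 0
Round 5: Fernhollow=51 Hollowpine=45 → close Fernhollow (overflow 36)
  51÷1 = 51 each, +1 to first 0

Closure order: Juniper, Cedarfen, Briarlake, Ironridge, Fernhollow
Last habitat: Hollowpine with 96 animals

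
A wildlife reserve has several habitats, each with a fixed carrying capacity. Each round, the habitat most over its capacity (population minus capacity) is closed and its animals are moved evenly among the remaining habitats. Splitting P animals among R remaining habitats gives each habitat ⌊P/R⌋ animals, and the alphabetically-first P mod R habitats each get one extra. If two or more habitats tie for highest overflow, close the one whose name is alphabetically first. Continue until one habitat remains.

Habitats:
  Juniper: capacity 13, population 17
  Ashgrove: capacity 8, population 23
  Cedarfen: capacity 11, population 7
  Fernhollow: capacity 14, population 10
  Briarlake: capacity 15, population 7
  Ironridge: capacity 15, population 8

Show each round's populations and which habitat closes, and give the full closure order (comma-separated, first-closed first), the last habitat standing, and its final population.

Closure order: Ashgrove, Juniper, Cedarfen, Fernhollow, Briarlake
Last habitat: Ironridge with 72 animals

Round 1: Ashgrove=23 Briarlake=7 Cedarfen=7 Fernhollow=10 Ironridge=8 Juniper=17 → close Ashgrove (overflow 15)
  23÷5 = 4 each, +1 to first 3
Round 2: Briarlake=12 Cedarfen=12 Fernhollow=15 Ironridge=12 Juniper=21 → close Juniper (overflow 8)
  21÷4 = 5 each, +1 to first 1
Round 3: Briarlake=18 Cedarfen=17 Fernhollow=20 Ironridge=17 → close Cedarfen (overflow 6)
  17÷3 = 5 each, +1 to first 2
Round 4: Briarlake=24 Fernhollow=26 Ironridge=22 → close Fernhollow (overflow 12)
  26÷2 = 13 each, +1 to first 0
Round 5: Briarlake=37 Ironridge=35 → close Briarlake (overflow 22)
  37÷1 = 37 each, +1 to first 0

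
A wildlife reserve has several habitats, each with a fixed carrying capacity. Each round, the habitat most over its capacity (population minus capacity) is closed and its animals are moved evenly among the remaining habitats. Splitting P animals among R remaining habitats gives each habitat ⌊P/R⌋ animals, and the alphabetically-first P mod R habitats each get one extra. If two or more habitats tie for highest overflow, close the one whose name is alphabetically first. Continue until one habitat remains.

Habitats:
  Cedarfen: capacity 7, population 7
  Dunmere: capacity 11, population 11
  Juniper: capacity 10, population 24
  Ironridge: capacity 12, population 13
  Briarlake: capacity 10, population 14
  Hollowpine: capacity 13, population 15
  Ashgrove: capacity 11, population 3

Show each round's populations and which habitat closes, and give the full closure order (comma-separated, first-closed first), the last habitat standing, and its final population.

Closure order: Juniper, Briarlake, Hollowpine, Cedarfen, Dunmere, Ironridge
Last habitat: Ashgrove with 87 animals

Round 1: Ashgrove=3 Briarlake=14 Cedarfen=7 Dunmere=11 Hollowpine=15 Ironridge=13 Juniper=24 → close Juniper (overflow 14)
  24÷6 = 4 each, +1 to first 0
Round 2: Ashgrove=7 Briarlake=18 Cedarfen=11 Dunmere=15 Hollowpine=19 Ironridge=17 → close Briarlake (overflow 8)
  18÷5 = 3 each, +1 to first 3
Round 3: Ashgrove=11 Cedarfen=15 Dunmere=19 Hollowpine=22 Ironridge=20 → close Hollowpine (overflow 9)
  22÷4 = 5 each, +1 to first 2
Round 4: Ashgrove=17 Cedarfen=21 Dunmere=24 Ironridge=25 → close Cedarfen (overflow 14)
  21÷3 = 7 each, +1 to first 0
Round 5: Ashgrove=24 Dunmere=31 Ironridge=32 → close Dunmere (overflow 20)
  31÷2 = 15 each, +1 to first 1
Round 6: Ashgrove=40 Ironridge=47 → close Ironridge (overflow 35)
  47÷1 = 47 each, +1 to first 0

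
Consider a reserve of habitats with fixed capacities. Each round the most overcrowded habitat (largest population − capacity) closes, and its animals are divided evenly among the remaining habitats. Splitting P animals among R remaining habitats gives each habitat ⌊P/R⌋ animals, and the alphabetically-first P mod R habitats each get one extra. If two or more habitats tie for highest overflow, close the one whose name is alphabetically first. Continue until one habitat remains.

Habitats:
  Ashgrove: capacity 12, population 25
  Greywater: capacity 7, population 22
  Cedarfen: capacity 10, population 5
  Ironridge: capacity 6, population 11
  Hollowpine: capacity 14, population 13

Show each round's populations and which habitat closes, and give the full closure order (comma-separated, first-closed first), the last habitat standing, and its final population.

Closure order: Greywater, Ashgrove, Ironridge, Hollowpine
Last habitat: Cedarfen with 76 animals

Round 1: Ashgrove=25 Cedarfen=5 Greywater=22 Hollowpine=13 Ironridge=11 → close Greywater (overflow 15)
  22÷4 = 5 each, +1 to first 2
Round 2: Ashgrove=31 Cedarfen=11 Hollowpine=18 Ironridge=16 → close Ashgrove (overflow 19)
  31÷3 = 10 each, +1 to first 1
Round 3: Cedarfen=22 Hollowpine=28 Ironridge=26 → close Ironridge (overflow 20)
  26÷2 = 13 each, +1 to first 0
Round 4: Cedarfen=35 Hollowpine=41 → close Hollowpine (overflow 27)
  41÷1 = 41 each, +1 to first 0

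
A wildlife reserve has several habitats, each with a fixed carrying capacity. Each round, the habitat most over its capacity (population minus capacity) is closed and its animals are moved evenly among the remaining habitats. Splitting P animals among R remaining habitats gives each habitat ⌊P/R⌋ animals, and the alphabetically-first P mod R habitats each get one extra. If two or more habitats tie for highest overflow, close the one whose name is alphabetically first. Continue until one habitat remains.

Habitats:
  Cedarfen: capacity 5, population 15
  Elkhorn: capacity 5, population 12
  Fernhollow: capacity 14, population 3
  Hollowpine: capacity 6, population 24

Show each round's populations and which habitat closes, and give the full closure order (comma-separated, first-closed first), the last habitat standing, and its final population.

Closure order: Hollowpine, Cedarfen, Elkhorn
Last habitat: Fernhollow with 54 animals

Round 1: Cedarfen=15 Elkhorn=12 Fernhollow=3 Hollowpine=24 → close Hollowpine (overflow 18)
  24÷3 = 8 each, +1 to first 0
Round 2: Cedarfen=23 Elkhorn=20 Fernhollow=11 → close Cedarfen (overflow 18)
  23÷2 = 11 each, +1 to first 1
Round 3: Elkhorn=32 Fernhollow=22 → close Elkhorn (overflow 27)
  32÷1 = 32 each, +1 to first 0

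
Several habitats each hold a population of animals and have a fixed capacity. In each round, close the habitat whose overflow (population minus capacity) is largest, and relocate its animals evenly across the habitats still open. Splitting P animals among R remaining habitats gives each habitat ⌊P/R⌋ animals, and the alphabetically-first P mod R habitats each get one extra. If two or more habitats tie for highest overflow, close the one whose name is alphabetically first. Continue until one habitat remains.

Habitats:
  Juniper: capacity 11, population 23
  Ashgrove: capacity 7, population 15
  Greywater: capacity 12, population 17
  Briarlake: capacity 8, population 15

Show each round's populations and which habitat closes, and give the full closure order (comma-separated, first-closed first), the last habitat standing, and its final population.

Closure order: Juniper, Ashgrove, Briarlake
Last habitat: Greywater with 70 animals

Round 1: Ashgrove=15 Briarlake=15 Greywater=17 Juniper=23 → close Juniper (overflow 12)
  23÷3 = 7 each, +1 to first 2
Round 2: Ashgrove=23 Briarlake=23 Greywater=24 → close Ashgrove (overflow 16)
  23÷2 = 11 each, +1 to first 1
Round 3: Briarlake=35 Greywater=35 → close Briarlake (overflow 27)
  35÷1 = 35 each, +1 to first 0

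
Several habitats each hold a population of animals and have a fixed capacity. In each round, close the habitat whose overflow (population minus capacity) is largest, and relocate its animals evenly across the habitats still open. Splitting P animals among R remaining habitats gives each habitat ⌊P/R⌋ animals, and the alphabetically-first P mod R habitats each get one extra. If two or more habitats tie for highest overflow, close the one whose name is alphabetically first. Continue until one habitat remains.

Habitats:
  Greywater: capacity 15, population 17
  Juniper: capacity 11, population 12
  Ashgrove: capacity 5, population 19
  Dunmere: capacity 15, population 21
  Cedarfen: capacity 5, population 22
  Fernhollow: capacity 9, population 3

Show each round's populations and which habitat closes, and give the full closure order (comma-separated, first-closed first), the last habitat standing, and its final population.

Closure order: Cedarfen, Ashgrove, Dunmere, Greywater, Juniper
Last habitat: Fernhollow with 94 animals

Round 1: Ashgrove=19 Cedarfen=22 Dunmere=21 Fernhollow=3 Greywater=17 Juniper=12 → close Cedarfen (overflow 17)
  22÷5 = 4 each, +1 to first 2
Round 2: Ashgrove=24 Dunmere=26 Fernhollow=7 Greywater=21 Juniper=16 → close Ashgrove (overflow 19)
  24÷4 = 6 each, +1 to first 0
Round 3: Dunmere=32 Fernhollow=13 Greywater=27 Juniper=22 → close Dunmere (overflow 17)
  32÷3 = 10 each, +1 to first 2
Round 4: Fernhollow=24 Greywater=38 Juniper=32 → close Greywater (overflow 23)
  38÷2 = 19 each, +1 to first 0
Round 5: Fernhollow=43 Juniper=51 → close Juniper (overflow 40)
  51÷1 = 51 each, +1 to first 0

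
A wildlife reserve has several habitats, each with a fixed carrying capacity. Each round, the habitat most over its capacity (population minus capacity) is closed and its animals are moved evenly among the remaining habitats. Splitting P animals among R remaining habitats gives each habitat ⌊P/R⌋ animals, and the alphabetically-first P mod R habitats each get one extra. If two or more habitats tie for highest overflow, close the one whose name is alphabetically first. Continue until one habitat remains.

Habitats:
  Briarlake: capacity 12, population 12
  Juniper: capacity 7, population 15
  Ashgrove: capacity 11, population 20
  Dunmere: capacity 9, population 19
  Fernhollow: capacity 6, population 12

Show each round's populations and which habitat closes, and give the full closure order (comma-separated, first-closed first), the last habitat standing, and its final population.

Closure order: Dunmere, Ashgrove, Juniper, Fernhollow
Last habitat: Briarlake with 78 animals

Round 1: Ashgrove=20 Briarlake=12 Dunmere=19 Fernhollow=12 Juniper=15 → close Dunmere (overflow 10)
  19÷4 = 4 each, +1 to first 3
Round 2: Ashgrove=25 Briarlake=17 Fernhollow=17 Juniper=19 → close Ashgrove (overflow 14)
  25÷3 = 8 each, +1 to first 1
Round 3: Briarlake=26 Fernhollow=25 Juniper=27 → close Juniper (overflow 20)
  27÷2 = 13 each, +1 to first 1
Round 4: Briarlake=40 Fernhollow=38 → close Fernhollow (overflow 32)
  38÷1 = 38 each, +1 to first 0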